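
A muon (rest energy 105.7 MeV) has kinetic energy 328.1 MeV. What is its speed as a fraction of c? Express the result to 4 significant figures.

0.9699c

γ = 1 + K/(mc²) = 1 + 328.1/105.7 = 4.1041.
β = √(1 − 1/γ²) = √(1 − 0.0593696) = √0.9406304 = 0.9699.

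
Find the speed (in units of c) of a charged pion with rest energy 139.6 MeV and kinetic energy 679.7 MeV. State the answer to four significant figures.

γ = 1 + K/(mc²) = 1 + 679.7/139.6 = 5.8689.
β = √(1 − 1/γ²) = √(1 − 0.0290326) = √0.9709674 = 0.9854.

0.9854c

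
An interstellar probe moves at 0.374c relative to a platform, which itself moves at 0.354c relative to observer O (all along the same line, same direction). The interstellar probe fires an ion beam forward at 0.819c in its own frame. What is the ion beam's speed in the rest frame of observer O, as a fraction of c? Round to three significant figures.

0.958c

Compose velocities in two stages. Stage 1 (into S'): u₁ = (0.819+0.374)/(1+0.819×0.374) = 0.91326.
Stage 2 (into S): u = (0.91326+0.354)/(1+0.91326×0.354) = 0.95766, so the speed is 0.958c.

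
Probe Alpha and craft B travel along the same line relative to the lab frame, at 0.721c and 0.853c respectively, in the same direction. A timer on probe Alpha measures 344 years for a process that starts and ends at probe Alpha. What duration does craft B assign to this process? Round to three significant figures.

The velocity of probe Alpha relative to craft B is (0.721 − 0.853)c / (1 − 0.721×0.853) = −0.34287c; relative speed 0.34287c.
γ for this relative speed: γ = 1/√(1 − 0.11756) = 1.0645.
Probe Alpha's interval is proper; time dilation gives Δt_B = γΔτ = 1.0645 × 344 years = 366 years.

366 years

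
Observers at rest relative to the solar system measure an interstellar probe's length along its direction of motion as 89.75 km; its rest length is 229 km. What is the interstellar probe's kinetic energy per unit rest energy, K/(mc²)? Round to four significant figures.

1.552

γ = L₀/L = 229/89.75 = 2.55153.
K/(mc²) = γ − 1 = 2.55153 − 1 = 1.552.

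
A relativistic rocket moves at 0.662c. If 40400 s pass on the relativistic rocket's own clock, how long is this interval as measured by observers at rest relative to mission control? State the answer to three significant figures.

β² = 0.438244, so γ = 1/√0.561756 = 1.3342.
Time dilation: Δt = γ·Δτ = 1.3342 × 40400 = 53900 s.

53900 s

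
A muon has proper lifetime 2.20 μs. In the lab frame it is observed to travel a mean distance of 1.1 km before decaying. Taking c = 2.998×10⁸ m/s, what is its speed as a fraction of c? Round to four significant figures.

0.8576c

d = βγcτ ⇒ βγ = d/(cτ) = 1100 m / (659.56 m) = 1.6678.
β = (βγ)/√(1+(βγ)²) = 1.6678/√3.78156 = 0.8576.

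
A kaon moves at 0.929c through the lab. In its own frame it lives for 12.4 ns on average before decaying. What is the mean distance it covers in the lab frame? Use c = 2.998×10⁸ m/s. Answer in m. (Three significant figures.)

9.33 m

γ = 1/√(1 − β²) = 1/√(1 − 0.863041) = 1/√0.136959 = 1/0.37008 = 2.7021.
Lab-frame lifetime: Δt = γτ = 2.7021 × 12.4 ns = 33.506 ns.
Distance: d = vΔt = 0.929 × 2.998×10⁸ m/s × 3.3506×10^-8 s = 9.33 m.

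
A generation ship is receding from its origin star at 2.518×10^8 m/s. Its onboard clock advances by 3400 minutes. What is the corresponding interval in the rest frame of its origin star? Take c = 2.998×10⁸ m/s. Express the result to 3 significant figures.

β = v/c = (2.518×10^8 m/s)/(2.998×10⁸ m/s) = 0.839893.
Lorentz factor: γ = (1 − 0.7054203)^(−1/2) = 1.8425.
The onboard clock measures proper time, so the interval in the rest frame of its origin star is dilated: Δt = γ·Δτ = 1.8425 × 3400 minutes = 6260 minutes.

6260 minutes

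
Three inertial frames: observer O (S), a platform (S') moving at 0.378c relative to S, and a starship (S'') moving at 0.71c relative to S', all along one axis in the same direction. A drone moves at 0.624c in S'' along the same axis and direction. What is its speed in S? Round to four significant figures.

0.9652c

First combine the drone and starship (S''→S'): u₁ = (0.624 + 0.71)/(1 + 0.624×0.71) = 1.334/1.44304 = 0.92444.
Then combine with the platform (S'→S): u = (0.92444 + 0.378)/(1 + 0.92444×0.378) = 1.30244/1.34943832 = 0.96517.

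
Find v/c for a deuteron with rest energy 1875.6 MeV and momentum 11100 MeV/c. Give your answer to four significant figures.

0.9860

pc/(mc²) = 11100/1875.6 = 5.9181 = βγ = β/√(1−β²).
So β² = x²/(1 + x²) with x = 5.9181: x² = 35.0239, β² = 35.0239/36.0239 = 0.972241, β = 0.9860.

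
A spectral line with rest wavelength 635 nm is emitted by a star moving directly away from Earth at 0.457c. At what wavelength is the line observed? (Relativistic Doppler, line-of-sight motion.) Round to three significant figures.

1040 nm

Relativistic Doppler for wavelength: λ_obs = λ_src · √((1+β)/(1−β)).
With β = 0.457: factor = √(1.457/0.543) = 1.6381.
λ_obs = 635 × 1.6381 = 1040 nm.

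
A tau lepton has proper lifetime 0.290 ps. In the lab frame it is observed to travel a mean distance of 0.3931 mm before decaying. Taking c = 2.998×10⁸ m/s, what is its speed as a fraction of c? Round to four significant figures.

0.9764c

d = βγcτ ⇒ βγ = d/(cτ) = 3.931×10^-4 m / (8.6942×10^-5 m) = 4.5214.
β = (βγ)/√(1+(βγ)²) = 4.5214/√21.4431 = 0.9764.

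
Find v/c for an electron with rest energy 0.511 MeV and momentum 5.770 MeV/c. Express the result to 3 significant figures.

βγ = pc/(mc²) = 5.770/0.511 = 11.292.
Since γ² = 1 + (βγ)² = 128.509, γ = √128.509 = 11.3362, and β = (βγ)/γ = 11.292/11.3362 = 0.996.

0.996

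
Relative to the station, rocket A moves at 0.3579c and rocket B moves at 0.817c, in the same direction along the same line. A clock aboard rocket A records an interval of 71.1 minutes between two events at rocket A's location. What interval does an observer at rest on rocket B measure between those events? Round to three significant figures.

93.4 minutes

Speed of rocket A in rocket B's frame: u = (v_A − v_B)/(1 − v_A v_B/c²) = (0.3579 − 0.817)/(1 − 0.3579×0.817) = −0.4591/0.7075957 = −0.64882; |u| = 0.64882c.
γ for this relative speed: γ = 1/√(1 − 0.420967) = 1.3142.
The clock on rocket A records proper time, so rocket B measures Δt = γΔτ = 1.3142 × 71.1 = 93.4 minutes.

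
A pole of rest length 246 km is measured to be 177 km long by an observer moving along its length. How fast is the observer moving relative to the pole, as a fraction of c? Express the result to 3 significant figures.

Length contraction gives γ = L₀/L = 246/177 = 1.3898.
β = √(1 − 1/γ²) = √0.482279 = 0.694.

0.694c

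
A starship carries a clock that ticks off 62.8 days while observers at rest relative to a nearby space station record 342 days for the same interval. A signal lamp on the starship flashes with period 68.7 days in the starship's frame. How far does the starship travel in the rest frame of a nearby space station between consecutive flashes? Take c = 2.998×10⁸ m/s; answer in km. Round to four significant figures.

From Δt = γΔτ: γ = 342/62.8 = 5.44586.
β = √(1 − 1/γ²) = 0.983. Lab-frame period = γτ = 5.44586×68.7 days = 374.13 days. Distance = βc × γτ = 0.983 × 2.998×10⁸ m/s × 32324832 s = 9.5262×10^15 m = 9.526×10^12 km.

9.526×10^12 km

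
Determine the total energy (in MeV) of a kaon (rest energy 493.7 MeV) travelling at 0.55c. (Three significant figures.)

With β = 0.55, γ = 1/√(1 − 0.55²) = 1/√0.6975 = 1.1974.
Total energy: E = γmc² = 1.1974 × 493.7 MeV = 591 MeV.

591 MeV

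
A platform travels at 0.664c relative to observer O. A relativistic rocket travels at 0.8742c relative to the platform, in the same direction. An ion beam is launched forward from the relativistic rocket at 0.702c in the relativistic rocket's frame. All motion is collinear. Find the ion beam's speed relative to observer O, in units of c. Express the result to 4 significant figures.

Apply u = (u'+v)/(1+u'v) twice. Ion beam in the platform frame: (0.702+0.8742)/(1+0.702·0.8742) = 1.5762/1.6136884 = 0.97677c.
That velocity, transformed to the rest frame of observer O: (0.97677+0.664)/(1+0.97677·0.664) = 1.64077/1.64857528 = 0.99527c.

0.9953c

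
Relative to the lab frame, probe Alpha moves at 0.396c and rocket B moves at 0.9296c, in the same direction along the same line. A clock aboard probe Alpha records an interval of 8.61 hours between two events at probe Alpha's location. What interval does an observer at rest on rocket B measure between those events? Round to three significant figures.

16.1 hours

The velocity of probe Alpha relative to rocket B is (0.396 − 0.9296)c / (1 − 0.396×0.9296) = −0.84447c; relative speed 0.84447c.
γ for this relative speed: γ = 1/√(1 − 0.71313) = 1.8671.
Probe Alpha's interval is proper; time dilation gives Δt_B = γΔτ = 1.8671 × 8.61 hours = 16.1 hours.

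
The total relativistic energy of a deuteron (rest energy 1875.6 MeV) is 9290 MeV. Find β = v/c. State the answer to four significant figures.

Total energy E = γmc² gives γ = 9290/1875.6 = 4.9531.
Hence β = √(1 − 1/γ²) = √(1 − 0.0407611) = √0.9592389 = 0.9794.

0.9794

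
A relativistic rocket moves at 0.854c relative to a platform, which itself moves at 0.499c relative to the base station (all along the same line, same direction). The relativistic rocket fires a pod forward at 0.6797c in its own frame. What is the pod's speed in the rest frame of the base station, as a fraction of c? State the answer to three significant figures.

0.990c

Compose velocities in two stages. Stage 1 (into S'): u₁ = (0.6797+0.854)/(1+0.6797×0.854) = 0.97041.
Stage 2 (into S): u = (0.97041+0.499)/(1+0.97041×0.499) = 0.99001, so the speed is 0.990c.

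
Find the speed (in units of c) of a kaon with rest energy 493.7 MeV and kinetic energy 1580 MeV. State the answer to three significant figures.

0.971c

γ = 1 + K/(mc²) = 1 + 1580/493.7 = 4.2003.
β = √(1 − 1/γ²) = √(1 − 0.0566812) = √0.9433188 = 0.971.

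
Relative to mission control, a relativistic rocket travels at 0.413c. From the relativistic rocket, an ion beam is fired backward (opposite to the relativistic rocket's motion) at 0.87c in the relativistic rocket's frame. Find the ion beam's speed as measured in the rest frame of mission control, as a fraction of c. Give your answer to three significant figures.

0.713c

Relativistic velocity addition: u = (u' + v)/(1 + u'v/c²), with u' = −0.87c and v = 0.413c.
Numerator: −0.87 + 0.413 = −0.457. Denominator: 1 + (−0.87)(0.413) = 0.64069.
u = −0.457/0.64069 = −0.71329, so the speed is 0.713c.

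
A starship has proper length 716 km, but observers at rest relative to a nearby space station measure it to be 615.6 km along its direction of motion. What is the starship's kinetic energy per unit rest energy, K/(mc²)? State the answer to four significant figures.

0.1631

From L = L₀/γ: γ = 716/615.6 = 1.16309.
Since K = (γ−1)mc², K/(mc²) = 1.16309 − 1 = 0.1631.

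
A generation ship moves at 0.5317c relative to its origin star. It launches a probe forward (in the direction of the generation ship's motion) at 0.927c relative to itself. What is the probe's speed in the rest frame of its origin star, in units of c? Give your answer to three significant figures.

In units of c, u = (u' + v)/(1 + u'v) with u' = 0.927 and v = 0.5317.
Numerator: 0.927 + 0.5317 = 1.4587. Denominator: 1 + (0.927)(0.5317) = 1.4928859.
u = 1.4587/1.4928859 = 0.9771, so the speed is 0.977c.

0.977c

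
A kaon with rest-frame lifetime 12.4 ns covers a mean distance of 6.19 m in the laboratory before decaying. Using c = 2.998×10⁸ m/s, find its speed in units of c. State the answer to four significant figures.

d = βγcτ ⇒ βγ = d/(cτ) = 6.190 m / (3.71752 m) = 1.6651.
β = (βγ)/√(1+(βγ)²) = 1.6651/√3.77256 = 0.8573.

0.8573c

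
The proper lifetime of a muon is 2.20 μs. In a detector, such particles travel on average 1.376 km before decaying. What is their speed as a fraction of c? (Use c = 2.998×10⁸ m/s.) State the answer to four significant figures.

0.9018c

d = βγcτ ⇒ βγ = d/(cτ) = 1376 m / (659.56 m) = 2.0862.
β = (βγ)/√(1+(βγ)²) = 2.0862/√5.35223 = 0.9018.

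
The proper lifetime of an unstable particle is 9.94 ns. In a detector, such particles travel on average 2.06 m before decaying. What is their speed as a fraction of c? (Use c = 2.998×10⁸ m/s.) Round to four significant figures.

Let x = d/(cτ) = 2.060 m / (2.998×10⁸ m/s × 9.940×10^-9 s) = 0.69127. Since d = βγcτ, x = βγ = β/√(1−β²).
Solving: β² = x²/(1+x²) = 0.477854/1.477854 = 0.323343, so β = 0.5686.

0.5686c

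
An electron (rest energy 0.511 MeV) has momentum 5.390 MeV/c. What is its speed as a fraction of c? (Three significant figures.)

βγ = pc/(mc²) = 5.390/0.511 = 10.548.
Since γ² = 1 + (βγ)² = 112.26, γ = √112.26 = 10.5953, and β = (βγ)/γ = 10.548/10.5953 = 0.996.

0.996c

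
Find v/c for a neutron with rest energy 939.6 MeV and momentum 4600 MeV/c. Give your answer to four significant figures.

pc/(mc²) = 4600/939.6 = 4.8957 = βγ = β/√(1−β²).
So β² = x²/(1 + x²) with x = 4.8957: x² = 23.9679, β² = 23.9679/24.9679 = 0.959949, β = 0.9798.

0.9798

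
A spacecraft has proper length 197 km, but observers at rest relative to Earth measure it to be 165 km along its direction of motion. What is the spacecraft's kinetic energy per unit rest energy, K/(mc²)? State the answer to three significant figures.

From L = L₀/γ: γ = 197/165 = 1.19394.
Since K = (γ−1)mc², K/(mc²) = 1.19394 − 1 = 0.194.

0.194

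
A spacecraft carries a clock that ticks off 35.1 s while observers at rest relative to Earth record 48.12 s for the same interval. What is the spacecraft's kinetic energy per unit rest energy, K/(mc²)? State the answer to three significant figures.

0.371

From Δt = γΔτ: γ = 48.12/35.1 = 1.37094.
Since K = (γ−1)mc², K/(mc²) = 1.37094 − 1 = 0.371.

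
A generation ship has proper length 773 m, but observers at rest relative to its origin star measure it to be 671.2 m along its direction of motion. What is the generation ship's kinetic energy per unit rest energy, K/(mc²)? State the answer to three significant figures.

0.152

From L = L₀/γ: γ = 773/671.2 = 1.15167.
Since K = (γ−1)mc², K/(mc²) = 1.15167 − 1 = 0.152.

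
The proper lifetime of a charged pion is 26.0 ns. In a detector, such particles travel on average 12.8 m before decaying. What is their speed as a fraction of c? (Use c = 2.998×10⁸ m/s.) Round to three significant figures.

d = βγcτ ⇒ βγ = d/(cτ) = 12.80 m / (7.7948 m) = 1.6421.
β = (βγ)/√(1+(βγ)²) = 1.6421/√3.69649 = 0.854.

0.854c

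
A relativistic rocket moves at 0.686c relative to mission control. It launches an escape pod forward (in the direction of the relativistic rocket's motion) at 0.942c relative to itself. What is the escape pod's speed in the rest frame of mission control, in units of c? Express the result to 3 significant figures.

Relativistic velocity addition: u = (u' + v)/(1 + u'v/c²), with u' = 0.942c and v = 0.686c.
Numerator: 0.942 + 0.686 = 1.628. Denominator: 1 + (0.942)(0.686) = 1.646212.
u = 1.628/1.646212 = 0.98894, so the speed is 0.989c.

0.989c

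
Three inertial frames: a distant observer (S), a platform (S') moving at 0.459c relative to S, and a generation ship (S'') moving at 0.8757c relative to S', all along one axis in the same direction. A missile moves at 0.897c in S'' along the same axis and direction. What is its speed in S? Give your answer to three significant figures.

First combine the missile and generation ship (S''→S'): u₁ = (0.897 + 0.8757)/(1 + 0.897×0.8757) = 1.7727/1.7855029 = 0.99283.
Then combine with the platform (S'→S): u = (0.99283 + 0.459)/(1 + 0.99283×0.459) = 1.45183/1.45570897 = 0.99734.

0.997c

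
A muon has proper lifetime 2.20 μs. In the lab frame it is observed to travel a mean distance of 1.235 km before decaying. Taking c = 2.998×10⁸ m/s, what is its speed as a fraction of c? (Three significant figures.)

0.882c

d = βγcτ ⇒ βγ = d/(cτ) = 1235 m / (659.56 m) = 1.8725.
β = (βγ)/√(1+(βγ)²) = 1.8725/√4.50626 = 0.882.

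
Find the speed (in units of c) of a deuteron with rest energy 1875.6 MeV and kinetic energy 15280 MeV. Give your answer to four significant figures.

0.9940c

K = (γ−1)mc², so γ = 1 + 15280/1875.6 = 9.1467.
Then v/c = √(1 − γ⁻²) = √(1 − 0.0119528) = √0.9880472 = 0.9940.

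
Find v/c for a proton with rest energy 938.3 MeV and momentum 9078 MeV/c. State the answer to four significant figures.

βγ = pc/(mc²) = 9078/938.3 = 9.6749.
Since γ² = 1 + (βγ)² = 94.6037, γ = √94.6037 = 9.72644, and β = (βγ)/γ = 9.6749/9.72644 = 0.9947.

0.9947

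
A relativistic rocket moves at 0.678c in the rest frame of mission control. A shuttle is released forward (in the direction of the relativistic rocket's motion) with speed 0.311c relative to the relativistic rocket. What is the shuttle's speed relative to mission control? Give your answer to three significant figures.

In units of c, u = (u' + v)/(1 + u'v) with u' = 0.311 and v = 0.678.
Numerator: 0.311 + 0.678 = 0.989. Denominator: 1 + (0.311)(0.678) = 1.210858.
u = 0.989/1.210858 = 0.81678, so the speed is 0.817c.

0.817c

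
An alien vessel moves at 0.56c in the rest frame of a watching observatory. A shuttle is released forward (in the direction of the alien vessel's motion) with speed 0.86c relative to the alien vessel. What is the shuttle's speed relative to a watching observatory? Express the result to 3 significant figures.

0.958c

Relativistic velocity addition: u = (u' + v)/(1 + u'v/c²), with u' = 0.86c and v = 0.56c.
Numerator: 0.86 + 0.56 = 1.42. Denominator: 1 + (0.86)(0.56) = 1.4816.
u = 1.42/1.4816 = 0.95842, so the speed is 0.958c.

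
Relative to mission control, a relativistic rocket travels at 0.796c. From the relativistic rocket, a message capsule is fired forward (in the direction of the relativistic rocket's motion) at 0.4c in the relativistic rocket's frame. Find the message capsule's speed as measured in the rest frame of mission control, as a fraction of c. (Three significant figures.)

0.907c

Relativistic velocity addition: u = (u' + v)/(1 + u'v/c²), with u' = 0.4c and v = 0.796c.
Numerator: 0.4 + 0.796 = 1.196. Denominator: 1 + (0.4)(0.796) = 1.3184.
u = 1.196/1.3184 = 0.90716, so the speed is 0.907c.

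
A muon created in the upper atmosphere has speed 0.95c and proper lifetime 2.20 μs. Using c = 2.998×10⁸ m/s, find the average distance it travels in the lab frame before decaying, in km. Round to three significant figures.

γ = 1/√(1 − β²) = 1/√(1 − 0.9025) = 1/√0.0975 = 1/0.31225 = 3.2026.
Lab-frame lifetime: Δt = γτ = 3.2026 × 2.20 μs = 7.0457 μs.
Distance: d = vΔt = 0.95 × 2.998×10⁸ m/s × 7.0457×10^-6 s = 2010 m = 2.01 km.

2.01 km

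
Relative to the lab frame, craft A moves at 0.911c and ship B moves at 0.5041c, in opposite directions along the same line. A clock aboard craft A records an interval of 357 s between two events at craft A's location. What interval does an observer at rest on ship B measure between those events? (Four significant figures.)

Transform craft A's velocity into ship B's frame: (0.911 + 0.5041)/(1 + 0.911·0.5041) = 1.4151/1.4592351, so the relative speed is 0.96975c.
At |u| = 0.96975c, γ = (1 − 0.940415)^(−1/2) = 4.0967.
The clock on craft A records proper time, so ship B measures Δt = γΔτ = 4.0967 × 357 = 1463 s.

1463 s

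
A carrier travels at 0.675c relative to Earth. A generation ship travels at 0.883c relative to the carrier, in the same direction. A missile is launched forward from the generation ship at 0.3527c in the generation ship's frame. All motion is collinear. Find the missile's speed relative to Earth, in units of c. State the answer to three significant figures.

0.989c

Apply u = (u'+v)/(1+u'v) twice. Missile in the carrier frame: (0.3527+0.883)/(1+0.3527·0.883) = 1.2357/1.3114341 = 0.94225c.
That velocity, transformed to the rest frame of Earth: (0.94225+0.675)/(1+0.94225·0.675) = 1.61725/1.63601875 = 0.98853c.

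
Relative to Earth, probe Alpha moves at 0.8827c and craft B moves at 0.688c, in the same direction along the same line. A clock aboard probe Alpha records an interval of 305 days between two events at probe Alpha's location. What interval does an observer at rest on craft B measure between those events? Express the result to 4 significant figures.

351.2 days

The velocity of probe Alpha relative to craft B is (0.8827 − 0.688)c / (1 − 0.8827×0.688) = 0.4958c; relative speed 0.4958c.
At |u| = 0.4958c, γ = (1 − 0.245818)^(−1/2) = 1.1515.
The clock on probe Alpha records proper time, so craft B measures Δt = γΔτ = 1.1515 × 305 = 351.2 days.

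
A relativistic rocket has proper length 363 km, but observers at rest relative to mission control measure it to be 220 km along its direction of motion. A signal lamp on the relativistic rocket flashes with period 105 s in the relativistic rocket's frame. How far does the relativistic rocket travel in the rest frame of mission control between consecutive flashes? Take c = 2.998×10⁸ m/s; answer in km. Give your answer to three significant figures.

Length contraction gives γ = L₀/L = 363/220 = 1.65.
β = √(1 − 1/γ²) = 0.79542. Lab-frame period = γτ = 1.65×105 s = 173.25 s. Distance = βc × γτ = 0.79542 × 2.998×10⁸ m/s × 173.25 s = 4.1314×10^10 m = 4.13×10^7 km.

4.13×10^7 km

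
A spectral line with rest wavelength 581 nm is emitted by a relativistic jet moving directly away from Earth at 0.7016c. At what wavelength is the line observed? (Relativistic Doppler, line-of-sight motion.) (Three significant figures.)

1390 nm

Relativistic Doppler for wavelength: λ_obs = λ_src · √((1+β)/(1−β)).
With β = 0.7016: factor = √(1.7016/0.2984) = 2.388.
λ_obs = 581 × 2.388 = 1390 nm.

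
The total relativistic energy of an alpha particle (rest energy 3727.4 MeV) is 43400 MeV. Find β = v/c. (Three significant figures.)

0.996

Total energy E = γmc² gives γ = 43400/3727.4 = 11.644.
Hence β = √(1 − 1/γ²) = √(1 − 0.00737557) = √0.99262443 = 0.996.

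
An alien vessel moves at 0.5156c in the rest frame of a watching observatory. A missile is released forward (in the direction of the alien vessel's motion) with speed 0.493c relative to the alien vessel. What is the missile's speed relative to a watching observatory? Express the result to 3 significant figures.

In units of c, u = (u' + v)/(1 + u'v) with u' = 0.493 and v = 0.5156.
Numerator: 0.493 + 0.5156 = 1.0086. Denominator: 1 + (0.493)(0.5156) = 1.2541908.
u = 1.0086/1.2541908 = 0.80418, so the speed is 0.804c.

0.804c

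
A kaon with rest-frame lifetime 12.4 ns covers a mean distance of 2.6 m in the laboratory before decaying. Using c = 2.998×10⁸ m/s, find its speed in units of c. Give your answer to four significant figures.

Let x = d/(cτ) = 2.600 m / (2.998×10⁸ m/s × 1.240×10^-8 s) = 0.69939. Since d = βγcτ, x = βγ = β/√(1−β²).
Solving: β² = x²/(1+x²) = 0.489146/1.489146 = 0.328474, so β = 0.5731.

0.5731c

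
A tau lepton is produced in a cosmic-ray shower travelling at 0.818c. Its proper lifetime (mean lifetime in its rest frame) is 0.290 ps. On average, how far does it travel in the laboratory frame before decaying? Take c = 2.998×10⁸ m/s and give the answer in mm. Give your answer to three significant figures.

γ = 1/√(1 − β²) = 1/√(1 − 0.669124) = 1/√0.330876 = 1/0.575218 = 1.7385.
Lab-frame lifetime: Δt = γτ = 1.7385 × 0.290 ps = 0.50416 ps.
Distance: d = vΔt = 0.818 × 2.998×10⁸ m/s × 5.0416×10^-13 s = 1.24×10^-4 m = 0.124 mm.

0.124 mm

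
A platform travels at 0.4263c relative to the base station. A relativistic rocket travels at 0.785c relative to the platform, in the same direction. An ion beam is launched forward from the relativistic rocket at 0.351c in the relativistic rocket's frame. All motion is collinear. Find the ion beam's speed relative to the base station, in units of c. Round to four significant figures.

0.9545c

First combine the ion beam and relativistic rocket (S''→S'): u₁ = (0.351 + 0.785)/(1 + 0.351×0.785) = 1.136/1.275535 = 0.89061.
Then combine with the platform (S'→S): u = (0.89061 + 0.4263)/(1 + 0.89061×0.4263) = 1.31691/1.379667043 = 0.95451.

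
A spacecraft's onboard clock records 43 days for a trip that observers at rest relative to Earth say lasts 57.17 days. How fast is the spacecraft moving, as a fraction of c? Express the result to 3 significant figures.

γ = Δt/Δτ = 57.17/43 = 1.3295.
β = √(1 − 1/γ²) = √(1 − 0.565748) = √0.434252 = 0.659.

0.659c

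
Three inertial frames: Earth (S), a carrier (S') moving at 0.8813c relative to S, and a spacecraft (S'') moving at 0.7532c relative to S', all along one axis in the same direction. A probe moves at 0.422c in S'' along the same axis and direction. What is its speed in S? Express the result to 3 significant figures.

0.993c

Compose velocities in two stages. Stage 1 (into S'): u₁ = (0.422+0.7532)/(1+0.422×0.7532) = 0.89176.
Stage 2 (into S): u = (0.89176+0.8813)/(1+0.89176×0.8813) = 0.99281, so the speed is 0.993c.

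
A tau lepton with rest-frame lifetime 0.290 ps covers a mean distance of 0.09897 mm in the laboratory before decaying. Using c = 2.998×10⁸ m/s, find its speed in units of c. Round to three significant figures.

d = βγcτ ⇒ βγ = d/(cτ) = 9.897×10^-5 m / (8.6942×10^-5 m) = 1.1383.
β = (βγ)/√(1+(βγ)²) = 1.1383/√2.29573 = 0.751.

0.751c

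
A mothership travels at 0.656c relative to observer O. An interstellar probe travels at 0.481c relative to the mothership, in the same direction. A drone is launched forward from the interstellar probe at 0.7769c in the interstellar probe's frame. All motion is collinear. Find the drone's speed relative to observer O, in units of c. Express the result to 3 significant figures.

Apply u = (u'+v)/(1+u'v) twice. Drone in the mothership frame: (0.7769+0.481)/(1+0.7769·0.481) = 1.2579/1.3736889 = 0.91571c.
That velocity, transformed to the rest frame of observer O: (0.91571+0.656)/(1+0.91571·0.656) = 1.57171/1.60070576 = 0.98189c.

0.982c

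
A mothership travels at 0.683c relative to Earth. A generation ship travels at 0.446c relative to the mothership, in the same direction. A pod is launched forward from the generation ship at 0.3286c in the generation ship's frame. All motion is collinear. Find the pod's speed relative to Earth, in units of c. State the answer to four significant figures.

0.9296c

First combine the pod and generation ship (S''→S'): u₁ = (0.3286 + 0.446)/(1 + 0.3286×0.446) = 0.7746/1.1465556 = 0.67559.
Then combine with the mothership (S'→S): u = (0.67559 + 0.683)/(1 + 0.67559×0.683) = 1.35859/1.46142797 = 0.92963.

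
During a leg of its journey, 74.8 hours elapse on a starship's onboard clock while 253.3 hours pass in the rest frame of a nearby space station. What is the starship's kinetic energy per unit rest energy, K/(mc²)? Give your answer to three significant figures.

2.39

The time-dilation ratio gives γ = 253.3/74.8 = 3.38636.
K/(mc²) = γ − 1 = 3.38636 − 1 = 2.39.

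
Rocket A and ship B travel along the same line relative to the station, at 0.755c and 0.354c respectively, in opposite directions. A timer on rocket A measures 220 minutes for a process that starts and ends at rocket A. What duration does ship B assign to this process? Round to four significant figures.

454.6 minutes

Speed of rocket A in ship B's frame: u = (v_A + v_B)/(1 + v_A v_B/c²) = (0.755 + 0.354)/(1 + 0.755×0.354) = 1.109/1.26727 = 0.87511; |u| = 0.87511c.
At |u| = 0.87511c, γ = (1 − 0.765818)^(−1/2) = 2.0664.
The clock on rocket A records proper time, so ship B measures Δt = γΔτ = 2.0664 × 220 = 454.6 minutes.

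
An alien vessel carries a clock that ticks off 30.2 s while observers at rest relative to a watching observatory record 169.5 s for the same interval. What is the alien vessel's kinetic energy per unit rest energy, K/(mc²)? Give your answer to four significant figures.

4.613

The time-dilation ratio gives γ = 169.5/30.2 = 5.61258.
K/(mc²) = γ − 1 = 5.61258 − 1 = 4.613.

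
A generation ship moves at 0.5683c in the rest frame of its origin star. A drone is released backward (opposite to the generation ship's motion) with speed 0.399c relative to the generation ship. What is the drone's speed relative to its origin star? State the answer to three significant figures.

In units of c, u = (u' + v)/(1 + u'v) with u' = −0.399 and v = 0.5683.
Numerator: −0.399 + 0.5683 = 0.1693. Denominator: 1 + (−0.399)(0.5683) = 0.7732483.
u = 0.1693/0.7732483 = 0.21895, so the speed is 0.219c.

0.219c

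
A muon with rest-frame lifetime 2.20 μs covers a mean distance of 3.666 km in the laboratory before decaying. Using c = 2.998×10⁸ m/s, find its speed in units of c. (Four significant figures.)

0.9842c

Lab distance = (lab lifetime)·v = γτ·βc, so βγ = d/(cτ) = 3666/(2.998×10⁸ × 2.200×10^-6) = 5.5583.
With βγ = 5.5583: γ² = 1 + (βγ)² = 31.8947, and β = (βγ)/γ = 5.5583/5.64754 = 0.9842.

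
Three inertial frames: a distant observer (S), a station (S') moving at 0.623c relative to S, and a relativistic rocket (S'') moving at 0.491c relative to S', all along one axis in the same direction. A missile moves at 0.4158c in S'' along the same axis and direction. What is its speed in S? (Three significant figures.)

Compose velocities in two stages. Stage 1 (into S'): u₁ = (0.4158+0.491)/(1+0.4158×0.491) = 0.75306.
Stage 2 (into S): u = (0.75306+0.623)/(1+0.75306×0.623) = 0.93663, so the speed is 0.937c.

0.937c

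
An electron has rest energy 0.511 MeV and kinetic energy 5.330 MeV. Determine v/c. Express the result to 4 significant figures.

γ = 1 + K/(mc²) = 1 + 5.330/0.511 = 11.431.
β = √(1 − 1/γ²) = √(1 − 0.007653) = √0.992347 = 0.9962.

0.9962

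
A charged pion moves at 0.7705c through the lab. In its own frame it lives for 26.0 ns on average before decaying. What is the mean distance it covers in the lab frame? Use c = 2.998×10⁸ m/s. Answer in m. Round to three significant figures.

With β = 0.7705, γ = 1/√(1 − 0.7705²) = 1/√0.40632975 = 1.5688.
Lab-frame lifetime: Δt = γτ = 1.5688 × 26.0 ns = 40.789 ns.
Distance: d = vΔt = 0.7705 × 2.998×10⁸ m/s × 4.0789×10^-8 s = 9.42 m.

9.42 m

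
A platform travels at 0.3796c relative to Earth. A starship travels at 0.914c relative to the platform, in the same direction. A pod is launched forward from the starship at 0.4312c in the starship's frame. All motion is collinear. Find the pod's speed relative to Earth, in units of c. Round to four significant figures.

First combine the pod and starship (S''→S'): u₁ = (0.4312 + 0.914)/(1 + 0.4312×0.914) = 1.3452/1.3941168 = 0.96491.
Then combine with the platform (S'→S): u = (0.96491 + 0.3796)/(1 + 0.96491×0.3796) = 1.34451/1.366279836 = 0.98407.

0.9841c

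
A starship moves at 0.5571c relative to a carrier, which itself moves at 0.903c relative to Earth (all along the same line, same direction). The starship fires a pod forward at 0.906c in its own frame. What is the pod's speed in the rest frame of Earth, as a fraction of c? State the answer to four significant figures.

First combine the pod and starship (S''→S'): u₁ = (0.906 + 0.5571)/(1 + 0.906×0.5571) = 1.4631/1.5047326 = 0.97233.
Then combine with the carrier (S'→S): u = (0.97233 + 0.903)/(1 + 0.97233×0.903) = 1.87533/1.87801399 = 0.99857.

0.9986c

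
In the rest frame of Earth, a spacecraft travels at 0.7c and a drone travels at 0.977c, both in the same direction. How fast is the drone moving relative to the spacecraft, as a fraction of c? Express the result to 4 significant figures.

0.8763c

Transform to the spacecraft's frame: u' = (u − v)/(1 − uv/c²).
u' = (0.977 − 0.7)/(1 − 0.977×0.7) = 0.277/0.3161 = 0.8763.
Speed in the spacecraft's frame: 0.8763c (in the same direction).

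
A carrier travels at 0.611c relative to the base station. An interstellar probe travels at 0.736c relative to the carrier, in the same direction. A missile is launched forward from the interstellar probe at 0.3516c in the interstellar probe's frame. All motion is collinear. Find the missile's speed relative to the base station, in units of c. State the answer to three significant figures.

First combine the missile and interstellar probe (S''→S'): u₁ = (0.3516 + 0.736)/(1 + 0.3516×0.736) = 1.0876/1.2587776 = 0.86401.
Then combine with the carrier (S'→S): u = (0.86401 + 0.611)/(1 + 0.86401×0.611) = 1.47501/1.52791011 = 0.96538.

0.965c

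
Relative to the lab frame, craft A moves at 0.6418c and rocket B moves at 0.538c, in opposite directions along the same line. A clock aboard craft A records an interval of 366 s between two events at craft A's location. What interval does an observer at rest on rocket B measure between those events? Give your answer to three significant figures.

762 s

Transform craft A's velocity into rocket B's frame: (0.6418 + 0.538)/(1 + 0.6418·0.538) = 1.1798/1.3452884, so the relative speed is 0.87699c.
γ for this relative speed: γ = 1/√(1 − 0.769111) = 2.0811.
The clock on craft A records proper time, so rocket B measures Δt = γΔτ = 2.0811 × 366 = 762 s.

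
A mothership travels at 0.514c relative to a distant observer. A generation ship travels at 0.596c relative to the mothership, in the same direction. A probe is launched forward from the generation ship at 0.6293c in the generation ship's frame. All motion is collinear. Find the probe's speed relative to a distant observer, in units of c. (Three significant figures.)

First combine the probe and generation ship (S''→S'): u₁ = (0.6293 + 0.596)/(1 + 0.6293×0.596) = 1.2253/1.3750628 = 0.89109.
Then combine with the mothership (S'→S): u = (0.89109 + 0.514)/(1 + 0.89109×0.514) = 1.40509/1.45802026 = 0.9637.

0.964c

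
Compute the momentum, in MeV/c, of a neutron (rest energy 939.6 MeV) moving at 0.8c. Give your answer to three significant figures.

Lorentz factor: γ = (1 − 0.64)^(−1/2) = 1.6667.
Momentum: p = γβ·mc = 1.6667 × 0.8 × 939.6 MeV/c = 1250 MeV/c.

1250 MeV/c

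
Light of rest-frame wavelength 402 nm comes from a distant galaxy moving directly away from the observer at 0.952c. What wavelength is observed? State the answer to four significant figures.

Relativistic Doppler for wavelength: λ_obs = λ_src · √((1+β)/(1−β)).
With β = 0.952: factor = √(1.952/0.048) = 6.377.
λ_obs = 402 × 6.377 = 2564 nm.

2564 nm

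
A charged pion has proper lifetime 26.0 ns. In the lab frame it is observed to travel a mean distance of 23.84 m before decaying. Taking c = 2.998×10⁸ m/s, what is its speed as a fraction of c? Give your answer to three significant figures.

0.950c

Let x = d/(cτ) = 23.84 m / (2.998×10⁸ m/s × 2.600×10^-8 s) = 3.0584. Since d = βγcτ, x = βγ = β/√(1−β²).
Solving: β² = x²/(1+x²) = 9.35381/10.35381 = 0.903417, so β = 0.950.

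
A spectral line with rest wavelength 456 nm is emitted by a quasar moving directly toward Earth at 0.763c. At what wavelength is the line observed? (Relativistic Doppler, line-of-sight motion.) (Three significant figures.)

Relativistic Doppler for wavelength: λ_obs = λ_src · √((1−β)/(1+β)).
With β = 0.763: factor = √(0.237/1.763) = 0.36665.
λ_obs = 456 × 0.36665 = 167 nm.

167 nm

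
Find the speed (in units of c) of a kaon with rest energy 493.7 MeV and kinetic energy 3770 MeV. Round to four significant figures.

0.9933c

γ = 1 + K/(mc²) = 1 + 3770/493.7 = 8.6362.
β = √(1 − 1/γ²) = √(1 − 0.0134077) = √0.9865923 = 0.9933.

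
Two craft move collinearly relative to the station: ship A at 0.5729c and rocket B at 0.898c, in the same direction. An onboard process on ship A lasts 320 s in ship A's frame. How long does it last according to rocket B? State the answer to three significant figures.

431 s

Transform ship A's velocity into rocket B's frame: (0.5729 − 0.898)/(1 − 0.5729·0.898) = −0.3251/0.4855358, so the relative speed is 0.66957c.
γ for this relative speed: γ = 1/√(1 − 0.448324) = 1.3463.
Ship A's interval is proper; time dilation gives Δt_B = γΔτ = 1.3463 × 320 s = 431 s.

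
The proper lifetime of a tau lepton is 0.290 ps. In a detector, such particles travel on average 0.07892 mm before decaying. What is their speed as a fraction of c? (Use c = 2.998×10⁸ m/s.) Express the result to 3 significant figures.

0.672c

Let x = d/(cτ) = 7.892×10^-5 m / (2.998×10⁸ m/s × 2.900×10^-13 s) = 0.90773. Since d = βγcτ, x = βγ = β/√(1−β²).
Solving: β² = x²/(1+x²) = 0.823974/1.823974 = 0.451747, so β = 0.672.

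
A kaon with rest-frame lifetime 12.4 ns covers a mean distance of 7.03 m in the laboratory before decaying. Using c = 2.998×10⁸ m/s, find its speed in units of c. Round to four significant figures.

0.8840c

Lab distance = (lab lifetime)·v = γτ·βc, so βγ = d/(cτ) = 7.030/(2.998×10⁸ × 1.240×10^-8) = 1.891.
With βγ = 1.891: γ² = 1 + (βγ)² = 4.57588, and β = (βγ)/γ = 1.891/2.13913 = 0.8840.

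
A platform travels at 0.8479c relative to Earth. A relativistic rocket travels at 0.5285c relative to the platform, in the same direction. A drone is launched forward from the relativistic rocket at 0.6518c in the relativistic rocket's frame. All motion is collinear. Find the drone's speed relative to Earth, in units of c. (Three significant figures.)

First combine the drone and relativistic rocket (S''→S'): u₁ = (0.6518 + 0.5285)/(1 + 0.6518×0.5285) = 1.1803/1.3444763 = 0.87789.
Then combine with the platform (S'→S): u = (0.87789 + 0.8479)/(1 + 0.87789×0.8479) = 1.72579/1.744362931 = 0.98935.

0.989c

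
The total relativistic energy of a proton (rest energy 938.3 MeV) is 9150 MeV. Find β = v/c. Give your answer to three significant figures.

Total energy E = γmc² gives γ = 9150/938.3 = 9.7517.
Hence β = √(1 − 1/γ²) = √(1 − 0.0105157) = √0.9894843 = 0.995.

0.995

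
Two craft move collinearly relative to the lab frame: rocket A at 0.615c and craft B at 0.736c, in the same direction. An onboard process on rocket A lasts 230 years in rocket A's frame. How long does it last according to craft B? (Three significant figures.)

236 years

Speed of rocket A in craft B's frame: u = (v_A − v_B)/(1 − v_A v_B/c²) = (0.615 − 0.736)/(1 − 0.615×0.736) = −0.121/0.54736 = −0.22106; |u| = 0.22106c.
γ for this relative speed: γ = 1/√(1 − 0.0488675) = 1.0254.
The clock on rocket A records proper time, so craft B measures Δt = γΔτ = 1.0254 × 230 = 236 years.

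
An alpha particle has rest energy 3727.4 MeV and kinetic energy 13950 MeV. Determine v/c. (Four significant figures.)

0.9775

K = (γ−1)mc², so γ = 1 + 13950/3727.4 = 4.7426.
Then v/c = √(1 − γ⁻²) = √(1 − 0.0444597) = √0.9555403 = 0.9775.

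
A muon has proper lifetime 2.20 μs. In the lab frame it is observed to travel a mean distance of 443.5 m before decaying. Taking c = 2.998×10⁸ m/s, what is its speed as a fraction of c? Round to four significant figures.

0.5580c

d = βγcτ ⇒ βγ = d/(cτ) = 443.5 m / (659.56 m) = 0.67242.
β = (βγ)/√(1+(βγ)²) = 0.67242/√1.452149 = 0.5580.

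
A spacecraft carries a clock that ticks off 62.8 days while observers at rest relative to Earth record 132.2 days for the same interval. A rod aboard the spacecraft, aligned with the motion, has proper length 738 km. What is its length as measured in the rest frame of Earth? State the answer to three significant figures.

351 km

The time-dilation ratio gives γ = 132.2/62.8 = 2.1051.
L = L₀/γ = 738/2.1051 = 351 km.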